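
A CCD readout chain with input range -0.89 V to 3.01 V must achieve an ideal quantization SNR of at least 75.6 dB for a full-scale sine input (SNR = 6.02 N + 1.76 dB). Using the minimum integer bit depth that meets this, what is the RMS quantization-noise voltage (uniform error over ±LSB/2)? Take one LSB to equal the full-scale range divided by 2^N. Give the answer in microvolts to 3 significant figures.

The full-scale span is 3.01 − (-0.89) = 3.9 V.
6.02 N + 1.76 ≥ 75.6 gives N ≥ 12.266, so the minimum integer is 13.
LSB = 3.9 V / 2^13 = 476.07 µV.
σ_q = LSB/√12 = 476.07 µV/3.4641 = 137 µV.

137 µV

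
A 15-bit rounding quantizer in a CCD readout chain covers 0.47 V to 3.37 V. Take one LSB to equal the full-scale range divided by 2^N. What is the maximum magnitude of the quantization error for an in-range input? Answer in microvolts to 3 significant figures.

44.3 µV

Full-scale range = 3.37 V − (0.47 V) = 2.9 V.
LSB = 2.9 V ÷ 2^15 = 2.9/32768 V = 88.501 µV.
A rounding quantizer has |error| ≤ LSB/2 = 44.3 µV.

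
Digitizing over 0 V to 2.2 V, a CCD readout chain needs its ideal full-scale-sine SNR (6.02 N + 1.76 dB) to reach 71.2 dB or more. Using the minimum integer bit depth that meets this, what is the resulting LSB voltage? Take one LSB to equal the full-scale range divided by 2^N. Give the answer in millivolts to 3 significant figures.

0.537 mV

Span = 2.2 V.
Solving 6.02 N ≥ 71.2 − 1.76: N ≥ 11.535. Round up → N = 12.
Step size = 2.2/4096 V = 0.537 mV.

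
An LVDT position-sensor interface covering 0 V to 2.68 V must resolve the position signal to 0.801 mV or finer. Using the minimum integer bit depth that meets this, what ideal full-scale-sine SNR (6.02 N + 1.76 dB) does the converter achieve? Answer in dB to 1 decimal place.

74.0 dB

Span = 2.68 V.
2.68 V / 0.801 mV = 3346. Since 2^11 = 2048 and 2^12 = 4096, N = 12.
6.02(12) + 1.76 = 74.00 dB.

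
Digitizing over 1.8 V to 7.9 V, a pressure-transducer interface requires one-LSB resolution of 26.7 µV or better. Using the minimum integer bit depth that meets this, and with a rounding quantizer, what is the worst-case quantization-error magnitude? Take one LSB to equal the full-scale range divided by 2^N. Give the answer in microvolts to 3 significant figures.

11.6 µV

Range = 7.9 − (1.8) = 6.1 V.
Levels needed ≥ 6.1/26.7 µV = 228500. 2^18 = 262144 suffices, so N_min = 18.
LSB = 6.1 V / 2^18 = 23.270 µV.
Half an LSB is 11.6 µV.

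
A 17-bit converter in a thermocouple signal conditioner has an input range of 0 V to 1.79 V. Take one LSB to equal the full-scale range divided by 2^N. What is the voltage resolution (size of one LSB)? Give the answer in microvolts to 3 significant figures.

13.7 µV

Range is 1.79 V.
Number of codes = 2^17 = 131072.
Step size = 1.79/131072 V = 13.7 µV.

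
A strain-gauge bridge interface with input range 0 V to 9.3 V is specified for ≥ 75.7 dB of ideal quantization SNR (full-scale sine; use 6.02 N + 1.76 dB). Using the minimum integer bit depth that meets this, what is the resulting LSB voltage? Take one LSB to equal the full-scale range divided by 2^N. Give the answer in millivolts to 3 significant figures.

1.14 mV

Span = 9.3 V.
Required N = ⌈(75.7 − 1.76)/6.02⌉ = ⌈12.282⌉ = 13.
LSB = 9.3 V ÷ 2^13 = 9.3/8192 V = 1.14 mV.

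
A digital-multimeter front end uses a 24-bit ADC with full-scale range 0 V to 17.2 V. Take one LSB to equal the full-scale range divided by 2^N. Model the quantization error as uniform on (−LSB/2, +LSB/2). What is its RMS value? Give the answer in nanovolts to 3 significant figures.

296 nV

Range is 17.2 V.
LSB = 17.2 V / 2^24 = 1.0252 µV.
For a uniform distribution on [−LSB/2, +LSB/2], V_rms = LSB/√12 = 1.0252 µV/3.4641 = 296 nV.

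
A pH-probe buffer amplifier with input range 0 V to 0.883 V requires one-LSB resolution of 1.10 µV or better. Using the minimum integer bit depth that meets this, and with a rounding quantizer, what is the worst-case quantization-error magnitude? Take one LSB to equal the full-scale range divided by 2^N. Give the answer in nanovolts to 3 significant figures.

V_FS = 0.883 V.
Levels needed ≥ 0.883/1.10 µV = 802700. 2^20 = 1048576 suffices, so N_min = 20.
LSB = 0.883 V ÷ 2^20 = 0.883/1048576 V = 0.84209 µV.
Half an LSB is 421 nV.

421 nV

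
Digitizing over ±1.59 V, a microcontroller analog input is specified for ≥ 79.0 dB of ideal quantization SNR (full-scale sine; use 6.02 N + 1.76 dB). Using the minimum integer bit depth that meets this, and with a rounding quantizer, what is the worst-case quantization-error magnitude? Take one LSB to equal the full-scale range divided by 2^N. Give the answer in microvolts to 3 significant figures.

Span: 1.59 V − (-1.59 V) = 3.18 V.
6.02 N + 1.76 ≥ 79.0 gives N ≥ 12.831, so the minimum integer is 13.
LSB = 3.18 V ÷ 2^13 = 3.18/8192 V = 388.18 µV.
Max error for round-to-nearest is LSB/2 = 194 µV.

194 µV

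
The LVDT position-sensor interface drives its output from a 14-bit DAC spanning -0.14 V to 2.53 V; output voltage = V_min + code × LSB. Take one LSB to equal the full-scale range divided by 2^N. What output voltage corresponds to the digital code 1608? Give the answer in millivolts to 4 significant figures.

122.0 mV

The full-scale span is 2.53 − (-0.14) = 2.67 V. LSB = 2.67 V / 2^14.
V_out = V_min + code × LSB = -0.14 V + 1608 × 2.67 V / 16384
      = -0.14 V + 0.262046 V = 0.122046 V.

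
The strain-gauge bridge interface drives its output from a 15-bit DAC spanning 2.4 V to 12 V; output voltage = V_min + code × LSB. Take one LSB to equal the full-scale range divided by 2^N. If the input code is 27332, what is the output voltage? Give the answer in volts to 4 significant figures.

10.41 V

Full-scale range = 12 V − (2.4 V) = 9.6 V. LSB = 9.6 V / 2^15.
V_out = 2.4 + 27332 × (9.6/32768) V
      = 2.4 + 8.00742 = 10.4074 V.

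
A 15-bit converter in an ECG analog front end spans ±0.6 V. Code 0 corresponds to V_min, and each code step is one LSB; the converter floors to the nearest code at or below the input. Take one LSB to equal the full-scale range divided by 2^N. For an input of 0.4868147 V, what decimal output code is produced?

Span: 0.6 V − (-0.6 V) = 1.2 V. LSB = 1.2 V / 2^15 ≈ 36.62 µV.
(V_in − V_min) × 2^15/range = (0.4868147 − (-0.6)) × 32768/1.2 = 29677.287.
Floor → code = 29677.

29677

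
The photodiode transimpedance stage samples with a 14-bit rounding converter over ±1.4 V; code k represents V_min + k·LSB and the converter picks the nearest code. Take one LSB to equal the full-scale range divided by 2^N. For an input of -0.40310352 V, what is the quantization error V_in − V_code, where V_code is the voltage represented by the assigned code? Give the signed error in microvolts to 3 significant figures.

Range = 1.4 − (-1.4) = 2.8 V. LSB = 2.8 V / 2^14 ≈ 170.9 µV.
Position in LSBs: (-0.40310352 − (-1.4)) × 16384/2.8 = 5833.2685; rounding gives k = 5833.
V_code = -1.4 + (5833/16384) × 2.8 = -0.40314941406 V.
e = -0.40310352 − (-0.40314941406) = +45.9 µV.

+45.9 µV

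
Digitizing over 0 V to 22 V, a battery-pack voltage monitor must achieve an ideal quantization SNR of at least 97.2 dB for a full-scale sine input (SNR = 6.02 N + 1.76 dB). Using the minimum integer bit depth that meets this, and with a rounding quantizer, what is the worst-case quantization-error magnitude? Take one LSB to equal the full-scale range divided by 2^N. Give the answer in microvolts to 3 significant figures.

V_FS = 22 V.
Required N = ⌈(97.2 − 1.76)/6.02⌉ = ⌈15.854⌉ = 16.
LSB = 22 V / 2^16 = 335.69 µV.
Half an LSB is 168 µV.

168 µV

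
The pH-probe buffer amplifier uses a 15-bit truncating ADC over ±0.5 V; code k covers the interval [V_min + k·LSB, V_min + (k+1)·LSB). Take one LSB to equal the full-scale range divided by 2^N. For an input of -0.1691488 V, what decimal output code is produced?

10841

Span: 0.5 V − (-0.5 V) = 1 V. LSB = 1 V / 2^15 ≈ 30.52 µV.
(V_in − V_min) × 2^15/range = (-0.1691488 − (-0.5)) × 32768/1 = 10841.332.
Floor → code = 10841.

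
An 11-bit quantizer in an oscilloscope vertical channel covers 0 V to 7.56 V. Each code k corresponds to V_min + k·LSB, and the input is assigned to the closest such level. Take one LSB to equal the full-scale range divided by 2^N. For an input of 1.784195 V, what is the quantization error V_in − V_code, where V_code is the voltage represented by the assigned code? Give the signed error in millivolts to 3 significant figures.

Span = 7.56 V. LSB = 7.56 V / 2^11 ≈ 3.691 mV.
(1.784195 − (0)) / LSB = 1.784195 × 2048/7.56 = 483.3375. Nearest integer: k = 483.
V_code = 0 + (483/2048) × 7.56 = 1.782949219 V.
Error = V_in − V_code = 1.784195 − (1.782949219) = +1.25 mV.

+1.25 mV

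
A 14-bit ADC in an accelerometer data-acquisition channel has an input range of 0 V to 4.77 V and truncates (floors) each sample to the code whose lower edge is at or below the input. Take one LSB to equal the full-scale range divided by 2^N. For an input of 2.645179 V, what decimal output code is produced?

Full-scale range = 4.77 V. LSB = 4.77 V / 2^14 ≈ 291.1 µV.
code = ⌊(V_in − V_min)/LSB⌋ = ⌊(V_in − V_min) × 2^14 / range⌋
     = ⌊(2.645179 − (0)) × 16384 / 4.77⌋ = ⌊2.645179 × 16384/4.77⌋
     = ⌊9085.663⌋ = 9085.

9085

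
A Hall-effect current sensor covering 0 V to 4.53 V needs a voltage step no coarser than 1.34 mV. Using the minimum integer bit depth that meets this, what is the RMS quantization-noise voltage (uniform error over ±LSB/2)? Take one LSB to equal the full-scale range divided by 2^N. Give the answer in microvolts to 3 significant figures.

319 µV

Full-scale range = 4.53 V.
Required number of levels: 4.53/1.34 mV = 3380.6; smallest N with 2^N ≥ that is 12.
Step size = 4.53/4096 V = 1.1060 mV.
σ_q = LSB/√12 = 1.1060 mV/3.4641 = 319 µV.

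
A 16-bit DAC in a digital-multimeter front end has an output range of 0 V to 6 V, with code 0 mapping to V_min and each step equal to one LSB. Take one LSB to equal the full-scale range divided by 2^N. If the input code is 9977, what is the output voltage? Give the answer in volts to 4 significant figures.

Range is 6 V. LSB = 6 V / 2^16.
Output = V_min + (9977/65536) × range = 0 + 0.152237 × 6 V
      = 0 V + 0.913422 V = 0.913422 V.

0.9134 V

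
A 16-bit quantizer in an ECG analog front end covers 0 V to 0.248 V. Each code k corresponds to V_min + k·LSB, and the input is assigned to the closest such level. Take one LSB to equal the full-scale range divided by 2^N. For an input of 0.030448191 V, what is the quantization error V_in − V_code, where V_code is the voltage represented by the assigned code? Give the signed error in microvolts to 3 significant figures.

+0.681 µV

Full-scale range = 0.248 V. LSB = 0.248 V / 2^16 ≈ 3.784 µV.
(0.030448191 − (0)) / LSB = 0.030448191 × 65536/0.248 = 8046.1800. Nearest integer: k = 8046.
V_code = 0 + (8046/65536) × 0.248 = 0.030447509766 V.
Error = V_in − V_code = 0.030448191 − (0.030447509766) = +0.681 µV.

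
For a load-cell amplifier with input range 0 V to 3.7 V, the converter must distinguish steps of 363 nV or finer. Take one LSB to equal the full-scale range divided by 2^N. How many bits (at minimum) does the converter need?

Range is 3.7 V.
Required number of levels: 3.7/363 nV = 1.0193e7; smallest N with 2^N ≥ that is 24.

24 bits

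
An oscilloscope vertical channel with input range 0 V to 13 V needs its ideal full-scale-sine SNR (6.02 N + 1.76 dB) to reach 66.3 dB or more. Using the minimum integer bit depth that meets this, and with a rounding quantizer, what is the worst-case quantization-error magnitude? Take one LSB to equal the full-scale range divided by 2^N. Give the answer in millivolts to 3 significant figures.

3.17 mV

Span = 13 V.
Solving 6.02 N ≥ 66.3 − 1.76: N ≥ 10.721. Round up → N = 11.
Step size = 13/2048 V = 6.3477 mV.
Half an LSB is 3.17 mV.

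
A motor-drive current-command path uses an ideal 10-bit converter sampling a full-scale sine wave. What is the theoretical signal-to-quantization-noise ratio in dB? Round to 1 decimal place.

6.02(10) + 1.76 = 60.20 + 1.76 = 61.96 dB.

62.0 dB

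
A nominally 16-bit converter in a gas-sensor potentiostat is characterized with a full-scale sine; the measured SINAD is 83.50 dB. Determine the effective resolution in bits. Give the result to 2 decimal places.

13.58 bits

Inverting SNR = 6.02 N + 1.76: N_eff = (83.50 − 1.76)/6.02 = 13.5781.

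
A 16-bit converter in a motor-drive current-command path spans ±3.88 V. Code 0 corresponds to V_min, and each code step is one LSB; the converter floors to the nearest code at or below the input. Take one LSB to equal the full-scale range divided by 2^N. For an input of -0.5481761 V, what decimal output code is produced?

Span: 3.88 V − (-3.88 V) = 7.76 V. LSB = 7.76 V / 2^16 ≈ 118.4 µV.
V_in − V_min = -0.5481761 − (-3.88) = 3.3318239 V.
Divide by LSB: 3.3318239 × 65536/7.76 = 28138.4550.
Truncating gives code 28138.

28138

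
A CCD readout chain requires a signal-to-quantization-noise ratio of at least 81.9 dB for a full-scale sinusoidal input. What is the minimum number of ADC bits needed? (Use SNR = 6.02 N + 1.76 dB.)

14 bits

6.02 N + 1.76 ≥ 81.9 gives N ≥ 13.312, so the minimum integer is 14.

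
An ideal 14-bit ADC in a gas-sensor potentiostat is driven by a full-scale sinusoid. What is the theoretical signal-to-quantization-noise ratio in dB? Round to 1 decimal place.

86.0 dB

For an ideal N-bit converter with full-scale sine input, SNR = 6.02 N + 1.76 dB. SNR = 6.02 × 14 + 1.76 = 84.28 + 1.76 = 86.04 dB.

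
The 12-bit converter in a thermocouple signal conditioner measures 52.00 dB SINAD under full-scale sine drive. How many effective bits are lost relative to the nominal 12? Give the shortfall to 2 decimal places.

3.65 bits

N_eff = (52.00 − 1.76)/6.02 = 8.3455 bits.
Lost resolution: 12 − 8.3455 = 3.6545 bits.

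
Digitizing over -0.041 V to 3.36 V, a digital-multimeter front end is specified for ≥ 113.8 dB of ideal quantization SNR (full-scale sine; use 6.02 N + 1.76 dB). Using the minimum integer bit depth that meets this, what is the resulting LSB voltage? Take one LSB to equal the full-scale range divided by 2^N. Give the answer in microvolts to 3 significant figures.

6.49 µV

Range = 3.36 − (-0.041) = 3.401 V.
N ≥ (113.8 − 1.76)/6.02 = 18.611 → N_min = 19.
One LSB is 3.401 V / 524288 = 6.49 µV.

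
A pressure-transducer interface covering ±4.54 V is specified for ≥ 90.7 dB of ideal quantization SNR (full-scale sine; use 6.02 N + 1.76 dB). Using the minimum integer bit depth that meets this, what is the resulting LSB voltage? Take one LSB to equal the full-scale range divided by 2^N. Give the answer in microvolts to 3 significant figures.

Full-scale range = 4.54 V − (-4.54 V) = 9.08 V.
6.02 N + 1.76 ≥ 90.7 gives N ≥ 14.774, so the minimum integer is 15.
One LSB is 9.08 V / 32768 = 277 µV.

277 µV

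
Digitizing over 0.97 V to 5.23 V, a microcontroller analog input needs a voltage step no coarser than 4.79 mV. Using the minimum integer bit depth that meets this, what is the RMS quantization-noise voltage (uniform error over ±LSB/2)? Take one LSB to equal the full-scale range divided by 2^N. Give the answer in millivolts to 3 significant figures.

1.20 mV

Range = 5.23 − (0.97) = 4.26 V.
4.26 V / 4.79 mV = 889.4. Since 2^9 = 512 and 2^10 = 1024, N = 10.
LSB = 4.26 V / 2^10 = 4.1602 mV.
V_rms = LSB/√12 = 1.20 mV.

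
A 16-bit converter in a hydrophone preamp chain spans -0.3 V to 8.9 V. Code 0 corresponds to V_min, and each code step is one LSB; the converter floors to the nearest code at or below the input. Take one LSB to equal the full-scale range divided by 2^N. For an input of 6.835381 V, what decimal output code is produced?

50828

The full-scale span is 8.9 − (-0.3) = 9.2 V. LSB = 9.2 V / 2^16 ≈ 140.4 µV.
V_in − V_min = 6.835381 − (-0.3) = 7.135381 V.
Divide by LSB: 7.135381 × 65536/9.2 = 50828.7314.
Truncating gives code 50828.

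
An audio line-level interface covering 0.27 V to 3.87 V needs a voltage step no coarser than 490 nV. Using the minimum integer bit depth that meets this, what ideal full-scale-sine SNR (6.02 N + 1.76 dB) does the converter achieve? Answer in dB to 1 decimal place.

Range = 3.87 − (0.27) = 3.6 V.
3.6 V / 490 nV = 7.347e6. Since 2^22 = 4194304 and 2^23 = 8388608, N = 23.
Ideal SNR at N = 23: 6.02·23 + 1.76 = 140.2 dB.

140.2 dB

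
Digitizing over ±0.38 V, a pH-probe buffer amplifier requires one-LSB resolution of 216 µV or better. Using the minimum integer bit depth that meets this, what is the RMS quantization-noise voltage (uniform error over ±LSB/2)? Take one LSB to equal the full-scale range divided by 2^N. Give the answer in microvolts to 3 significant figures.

Full-scale range = 0.38 V − (-0.38 V) = 0.76 V.
Required number of levels: 0.76/216 µV = 3518.5; smallest N with 2^N ≥ that is 12.
One LSB is 0.76 V / 4096 = 185.55 µV.
σ_q = LSB/√12 = 185.55 µV/3.4641 = 53.6 µV.

53.6 µV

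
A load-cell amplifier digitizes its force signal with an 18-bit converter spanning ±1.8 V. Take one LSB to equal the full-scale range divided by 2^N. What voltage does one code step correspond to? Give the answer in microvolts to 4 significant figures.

Span: 1.8 V − (-1.8 V) = 3.6 V.
2^18 = 262144 levels.
LSB = 3.6 V / 2^18 = 13.73 µV.

13.73 µV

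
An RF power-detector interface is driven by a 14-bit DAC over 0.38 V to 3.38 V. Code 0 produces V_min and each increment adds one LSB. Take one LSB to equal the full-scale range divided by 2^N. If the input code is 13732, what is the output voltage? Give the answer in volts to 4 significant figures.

Full-scale range = 3.38 V − (0.38 V) = 3 V. LSB = 3 V / 2^14.
V_out = V_min + code × LSB = 0.38 V + 13732 × 3 V / 16384
      = 0.38 + 2.51440 = 2.89440 V.

2.894 V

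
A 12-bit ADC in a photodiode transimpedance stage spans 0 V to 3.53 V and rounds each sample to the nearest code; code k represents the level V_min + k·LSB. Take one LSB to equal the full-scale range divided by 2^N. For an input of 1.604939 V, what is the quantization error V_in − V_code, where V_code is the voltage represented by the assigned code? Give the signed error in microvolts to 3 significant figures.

Span = 3.53 V. LSB = 3.53 V / 2^12 ≈ 0.8618 mV.
(V_in − V_min)/LSB = (1.604939 − (0)) × 4096/3.53 = 1862.2748 → nearest code k = 1862.
Reconstructed level: 0 + 1862 × 3.53/4096 V = 1.604702148 V.
Error = V_in − V_code = 1.604939 − (1.604702148) = +237 µV.

+237 µV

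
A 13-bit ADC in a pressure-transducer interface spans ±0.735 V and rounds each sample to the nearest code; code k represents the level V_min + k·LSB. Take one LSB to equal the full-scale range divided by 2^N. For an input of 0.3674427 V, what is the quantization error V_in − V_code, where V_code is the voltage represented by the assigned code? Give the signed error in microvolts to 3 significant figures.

−57.3 µV

Range = 0.735 − (-0.735) = 1.47 V. LSB = 1.47 V / 2^13 ≈ 179.4 µV.
(V_in − V_min)/LSB = (0.3674427 − (-0.735)) × 8192/1.47 = 6143.6807 → nearest code k = 6144.
V_code = -0.735 + (6144/8192) × 1.47 = 0.3675000000 V.
V_in − V_code = 0.3674427 − (0.3675000000) = −57.3 µV.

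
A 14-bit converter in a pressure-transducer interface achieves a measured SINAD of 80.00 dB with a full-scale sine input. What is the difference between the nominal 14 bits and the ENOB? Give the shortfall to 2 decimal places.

1.00 bits

Effective bits = (80.00 − 1.76)/6.02 = 12.9967.
Shortfall = 14 − 12.9967 = 1.0033 bits.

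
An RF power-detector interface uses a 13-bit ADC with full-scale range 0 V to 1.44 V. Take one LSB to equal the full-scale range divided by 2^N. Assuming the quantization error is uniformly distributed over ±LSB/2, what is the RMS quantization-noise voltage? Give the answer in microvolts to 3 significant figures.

Span = 1.44 V.
LSB = 1.44 V / 2^13 = 175.78 µV.
σ_q = LSB/√12 = 175.78 µV/3.4641 = 50.7 µV.

50.7 µV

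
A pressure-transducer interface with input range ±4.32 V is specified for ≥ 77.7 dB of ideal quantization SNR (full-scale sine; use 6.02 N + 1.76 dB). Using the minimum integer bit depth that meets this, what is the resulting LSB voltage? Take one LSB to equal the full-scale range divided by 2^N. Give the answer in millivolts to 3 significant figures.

1.05 mV

Span: 4.32 V − (-4.32 V) = 8.64 V.
N ≥ (77.7 − 1.76)/6.02 = 12.615 → N_min = 13.
LSB = 8.64 V / 2^13 = 1.05 mV.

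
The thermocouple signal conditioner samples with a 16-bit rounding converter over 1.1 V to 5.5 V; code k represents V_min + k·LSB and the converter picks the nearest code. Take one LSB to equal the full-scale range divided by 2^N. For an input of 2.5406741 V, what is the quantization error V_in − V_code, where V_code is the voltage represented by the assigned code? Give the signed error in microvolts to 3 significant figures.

+12.5 µV

The full-scale span is 5.5 − (1.1) = 4.4 V. LSB = 4.4 V / 2^16 ≈ 67.14 µV.
Position in LSBs: (2.5406741 − (1.1)) × 65536/4.4 = 21458.1859; rounding gives k = 21458.
V_code = V_min + k × range/2^16 = 1.1 + 21458 × 4.4/65536 = 2.5406616211 V.
e = 2.5406741 − (2.5406616211) = +12.5 µV.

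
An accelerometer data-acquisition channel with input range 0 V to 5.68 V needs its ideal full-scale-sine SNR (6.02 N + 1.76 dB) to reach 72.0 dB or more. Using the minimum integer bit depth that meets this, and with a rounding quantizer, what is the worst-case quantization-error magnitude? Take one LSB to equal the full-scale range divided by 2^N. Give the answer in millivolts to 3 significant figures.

V_FS = 5.68 V.
N ≥ (72.0 − 1.76)/6.02 = 11.668 → N_min = 12.
LSB = 5.68 V / 2^12 = 1.3867 mV.
|e|_max = LSB/2 = 0.693 mV.

0.693 mV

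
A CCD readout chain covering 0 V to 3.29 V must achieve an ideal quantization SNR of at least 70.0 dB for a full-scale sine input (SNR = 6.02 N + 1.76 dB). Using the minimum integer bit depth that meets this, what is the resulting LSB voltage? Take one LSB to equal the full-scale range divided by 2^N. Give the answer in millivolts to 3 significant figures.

0.803 mV

Span = 3.29 V.
Required N = ⌈(70.0 − 1.76)/6.02⌉ = ⌈11.336⌉ = 12.
One LSB is 3.29 V / 4096 = 0.803 mV.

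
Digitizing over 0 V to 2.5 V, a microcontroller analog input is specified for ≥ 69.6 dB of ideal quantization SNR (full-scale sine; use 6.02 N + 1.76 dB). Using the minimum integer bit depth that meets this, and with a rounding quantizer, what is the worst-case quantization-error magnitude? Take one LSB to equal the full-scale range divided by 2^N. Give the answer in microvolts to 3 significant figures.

305 µV

Full-scale range = 2.5 V.
Required N = ⌈(69.6 − 1.76)/6.02⌉ = ⌈11.269⌉ = 12.
One LSB is 2.5 V / 4096 = 0.61035 mV.
Half an LSB is 305 µV.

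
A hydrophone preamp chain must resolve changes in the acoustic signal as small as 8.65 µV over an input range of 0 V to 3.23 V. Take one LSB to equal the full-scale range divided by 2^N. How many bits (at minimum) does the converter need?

19 bits

V_FS = 3.23 V.
Need 2^N ≥ 3.23 V / 8.65 µV = 373400 → N_min = 19.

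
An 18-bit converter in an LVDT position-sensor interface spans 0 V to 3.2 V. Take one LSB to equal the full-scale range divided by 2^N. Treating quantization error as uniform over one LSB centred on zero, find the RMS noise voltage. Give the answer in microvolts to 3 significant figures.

Range is 3.2 V.
One LSB is 3.2 V / 262144 = 12.207 µV.
σ_q = LSB/√12 = 12.207 µV/3.4641 = 3.52 µV.

3.52 µV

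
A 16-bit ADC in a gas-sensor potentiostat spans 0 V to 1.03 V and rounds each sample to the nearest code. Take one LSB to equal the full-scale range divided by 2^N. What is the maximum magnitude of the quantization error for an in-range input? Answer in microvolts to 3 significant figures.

7.86 µV

Full-scale range = 1.03 V.
LSB = 1.03 V / 2^16 = 15.717 µV.
Worst-case error for round-to-nearest is half an LSB: 7.86 µV.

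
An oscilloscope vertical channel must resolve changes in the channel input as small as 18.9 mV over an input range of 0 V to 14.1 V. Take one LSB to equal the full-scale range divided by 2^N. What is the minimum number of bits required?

10 bits

Range is 14.1 V.
Required number of levels: 14.1/18.9 mV = 746.03; smallest N with 2^N ≥ that is 10.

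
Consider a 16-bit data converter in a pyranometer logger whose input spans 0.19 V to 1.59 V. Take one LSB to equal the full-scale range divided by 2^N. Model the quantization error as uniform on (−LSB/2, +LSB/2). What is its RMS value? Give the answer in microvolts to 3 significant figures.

6.17 µV

The full-scale span is 1.59 − (0.19) = 1.4 V.
One LSB is 1.4 V / 65536 = 21.362 µV.
For a uniform distribution on [−LSB/2, +LSB/2], V_rms = LSB/√12 = 21.362 µV/3.4641 = 6.17 µV.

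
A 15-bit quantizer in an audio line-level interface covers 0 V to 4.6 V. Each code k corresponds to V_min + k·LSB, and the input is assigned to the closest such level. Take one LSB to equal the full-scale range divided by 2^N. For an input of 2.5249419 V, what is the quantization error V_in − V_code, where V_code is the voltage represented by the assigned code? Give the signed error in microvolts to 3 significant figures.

Span = 4.6 V. LSB = 4.6 V / 2^15 ≈ 140.4 µV.
Position in LSBs: (2.5249419 − (0)) × 32768/4.6 = 17986.3687; rounding gives k = 17986.
Reconstructed level: 0 + 17986 × 4.6/32768 V = 2.5248901367 V.
e = 2.5249419 − (2.5248901367) = +51.8 µV.

+51.8 µV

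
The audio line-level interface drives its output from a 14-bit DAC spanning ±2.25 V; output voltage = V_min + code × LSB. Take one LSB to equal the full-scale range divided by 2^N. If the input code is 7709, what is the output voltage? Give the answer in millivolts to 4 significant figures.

Span: 2.25 V − (-2.25 V) = 4.5 V. LSB = 4.5 V / 2^14.
Output = V_min + (7709/16384) × range = -2.25 + 0.470520 × 4.5 V
      = -2.25 + 2.11734 = -0.132660 V.

-132.7 mV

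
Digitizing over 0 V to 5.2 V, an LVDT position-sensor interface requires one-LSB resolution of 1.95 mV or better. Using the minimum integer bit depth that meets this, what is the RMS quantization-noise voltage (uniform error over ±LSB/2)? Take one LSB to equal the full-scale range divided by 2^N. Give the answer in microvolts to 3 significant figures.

Full-scale range = 5.2 V.
Required number of levels: 5.2/1.95 mV = 2666.7; smallest N with 2^N ≥ that is 12.
One LSB is 5.2 V / 4096 = 1.2695 mV.
RMS noise = LSB/√12 = 366 µV.

366 µV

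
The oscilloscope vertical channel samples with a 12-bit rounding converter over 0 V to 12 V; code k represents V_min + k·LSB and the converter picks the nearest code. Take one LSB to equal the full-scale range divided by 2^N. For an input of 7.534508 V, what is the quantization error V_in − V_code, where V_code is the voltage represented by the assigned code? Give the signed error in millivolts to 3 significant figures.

−0.648 mV

Range is 12 V. LSB = 12 V / 2^12 ≈ 2.930 mV.
(7.534508 − (0)) / LSB = 7.534508 × 4096/12 = 2571.7787. Nearest integer: k = 2572.
V_code = V_min + k × range/2^12 = 0 + 2572 × 12/4096 = 7.535156250 V.
e = 7.534508 − (7.535156250) = −0.648 mV.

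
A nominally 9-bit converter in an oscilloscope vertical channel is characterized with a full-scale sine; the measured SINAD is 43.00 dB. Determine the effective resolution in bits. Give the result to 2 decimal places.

6.85 bits

ENOB = (43.00 − 1.76)/6.02 = 6.8505 bits.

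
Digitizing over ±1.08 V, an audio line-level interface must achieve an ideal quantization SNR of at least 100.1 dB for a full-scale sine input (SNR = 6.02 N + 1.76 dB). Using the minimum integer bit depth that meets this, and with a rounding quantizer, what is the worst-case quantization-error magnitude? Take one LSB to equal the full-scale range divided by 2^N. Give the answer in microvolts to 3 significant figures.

The full-scale span is 1.08 − (-1.08) = 2.16 V.
N ≥ (100.1 − 1.76)/6.02 = 16.336 → N_min = 17.
LSB = 2.16 V ÷ 2^17 = 2.16/131072 V = 16.479 µV.
Half an LSB is 8.24 µV.

8.24 µV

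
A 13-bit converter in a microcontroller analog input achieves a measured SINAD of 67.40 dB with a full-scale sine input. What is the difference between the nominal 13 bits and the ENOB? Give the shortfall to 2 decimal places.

N_eff = (67.40 − 1.76)/6.02 = 10.9037 bits.
Shortfall = 13 − 10.9037 = 2.0963 bits.

2.10 bits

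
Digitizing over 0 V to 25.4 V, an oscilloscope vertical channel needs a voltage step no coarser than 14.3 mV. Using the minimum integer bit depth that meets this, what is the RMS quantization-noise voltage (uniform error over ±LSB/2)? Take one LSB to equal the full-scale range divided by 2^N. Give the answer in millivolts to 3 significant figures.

3.58 mV

Full-scale range = 25.4 V.
25.4 V / 14.3 mV = 1776. Since 2^10 = 1024 and 2^11 = 2048, N = 11.
One LSB is 25.4 V / 2048 = 12.402 mV.
V_rms = LSB/√12 = 3.58 mV.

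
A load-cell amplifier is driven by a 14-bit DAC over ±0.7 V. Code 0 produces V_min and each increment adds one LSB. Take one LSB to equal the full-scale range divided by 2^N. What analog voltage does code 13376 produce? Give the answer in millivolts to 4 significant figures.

443.0 mV

Span: 0.7 V − (-0.7 V) = 1.4 V. LSB = 1.4 V / 2^14.
V_out = -0.7 + 13376 × (1.4/16384) V
      = -0.7 + 1.14297 = 0.442969 V.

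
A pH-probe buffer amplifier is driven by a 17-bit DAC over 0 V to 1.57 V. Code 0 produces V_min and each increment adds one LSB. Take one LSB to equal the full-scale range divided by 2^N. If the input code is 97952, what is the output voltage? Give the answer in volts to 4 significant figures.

V_FS = 1.57 V. LSB = 1.57 V / 2^17.
Output = V_min + (97952/131072) × range = 0 + 0.747314 × 1.57 V
      = 0 V + 1.17328 V = 1.17328 V.

1.173 V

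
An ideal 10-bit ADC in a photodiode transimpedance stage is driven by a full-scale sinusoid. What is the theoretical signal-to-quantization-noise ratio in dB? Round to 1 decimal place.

62.0 dB

SNR = 6.02·10 + 1.76 = 61.96 dB.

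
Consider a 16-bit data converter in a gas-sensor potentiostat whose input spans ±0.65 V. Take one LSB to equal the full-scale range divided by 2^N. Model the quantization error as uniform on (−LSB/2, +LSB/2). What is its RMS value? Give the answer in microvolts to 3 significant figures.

Range = 0.65 − (-0.65) = 1.3 V.
LSB = 1.3 V / 2^16 = 19.836 µV.
RMS of a uniform error over width LSB is LSB/√12 = 5.73 µV.

5.73 µV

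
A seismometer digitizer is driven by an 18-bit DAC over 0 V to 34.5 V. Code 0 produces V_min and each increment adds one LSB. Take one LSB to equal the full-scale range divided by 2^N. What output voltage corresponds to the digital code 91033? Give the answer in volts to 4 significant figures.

11.98 V

Span = 34.5 V. LSB = 34.5 V / 2^18.
V_out = 0 + 91033 × (34.5/262144) V
      = 0 + 11.9806 = 11.9806 V.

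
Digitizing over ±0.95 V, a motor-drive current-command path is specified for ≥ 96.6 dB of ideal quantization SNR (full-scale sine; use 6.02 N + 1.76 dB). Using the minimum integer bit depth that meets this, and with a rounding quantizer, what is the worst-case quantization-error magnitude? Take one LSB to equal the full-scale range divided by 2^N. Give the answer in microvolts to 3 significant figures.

Full-scale range = 0.95 V − (-0.95 V) = 1.9 V.
N ≥ (96.6 − 1.76)/6.02 = 15.754 → N_min = 16.
LSB = 1.9 V / 2^16 = 28.992 µV.
Half an LSB is 14.5 µV.

14.5 µV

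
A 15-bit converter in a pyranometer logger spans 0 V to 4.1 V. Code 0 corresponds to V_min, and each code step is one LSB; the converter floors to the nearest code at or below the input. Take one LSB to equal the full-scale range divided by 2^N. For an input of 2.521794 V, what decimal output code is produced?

20154

Full-scale range = 4.1 V. LSB = 4.1 V / 2^15 ≈ 125.1 µV.
code = ⌊(V_in − V_min)/LSB⌋ = ⌊(V_in − V_min) × 2^15 / range⌋
     = ⌊(2.521794 − (0)) × 32768 / 4.1⌋ = ⌊2.521794 × 32768/4.1⌋
     = ⌊20154.670⌋ = 20154.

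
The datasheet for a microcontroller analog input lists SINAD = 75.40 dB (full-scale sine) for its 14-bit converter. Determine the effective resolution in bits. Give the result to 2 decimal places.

Inverting SNR = 6.02 N + 1.76: N_eff = (75.40 − 1.76)/6.02 = 12.2326.

12.23 bits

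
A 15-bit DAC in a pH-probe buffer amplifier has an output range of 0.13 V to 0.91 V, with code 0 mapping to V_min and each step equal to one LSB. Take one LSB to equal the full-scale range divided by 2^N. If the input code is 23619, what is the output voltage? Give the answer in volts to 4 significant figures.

The full-scale span is 0.91 − (0.13) = 0.78 V. LSB = 0.78 V / 2^15.
Output = V_min + (23619/32768) × range = 0.13 + 0.720795 × 0.78 V
      = 0.13 V + 0.562220 V = 0.692220 V.

0.6922 V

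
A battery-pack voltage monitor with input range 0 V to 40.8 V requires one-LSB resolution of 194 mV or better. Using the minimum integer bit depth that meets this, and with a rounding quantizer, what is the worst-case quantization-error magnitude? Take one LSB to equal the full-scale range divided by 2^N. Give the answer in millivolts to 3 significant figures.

Span = 40.8 V.
Need 2^N ≥ 40.8 V / 194 mV = 210.3 → N_min = 8.
One LSB is 40.8 V / 256 = 159.38 mV.
Half an LSB is 79.7 mV.

79.7 mV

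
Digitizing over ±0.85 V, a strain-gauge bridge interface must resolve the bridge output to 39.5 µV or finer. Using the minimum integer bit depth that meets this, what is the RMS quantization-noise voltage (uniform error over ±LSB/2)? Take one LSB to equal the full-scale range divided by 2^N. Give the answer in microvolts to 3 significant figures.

The full-scale span is 0.85 − (-0.85) = 1.7 V.
1.7 V / 39.5 µV = 43040. Since 2^15 = 32768 and 2^16 = 65536, N = 16.
LSB = 1.7 V ÷ 2^16 = 1.7/65536 V = 25.940 µV.
σ_q = LSB/√12 = 25.940 µV/3.4641 = 7.49 µV.

7.49 µV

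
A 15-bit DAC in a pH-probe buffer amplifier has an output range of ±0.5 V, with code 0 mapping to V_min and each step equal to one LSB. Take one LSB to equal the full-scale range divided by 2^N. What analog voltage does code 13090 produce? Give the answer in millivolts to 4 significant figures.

-100.5 mV

The full-scale span is 0.5 − (-0.5) = 1 V. LSB = 1 V / 2^15.
V_out = V_min + code × LSB = -0.5 V + 13090 × 1 V / 32768
      = -0.5 + 0.399475 = -0.100525 V.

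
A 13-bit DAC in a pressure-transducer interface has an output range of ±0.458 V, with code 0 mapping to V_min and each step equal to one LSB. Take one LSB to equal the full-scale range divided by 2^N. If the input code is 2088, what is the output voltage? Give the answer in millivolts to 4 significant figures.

-224.5 mV

Span: 0.458 V − (-0.458 V) = 0.916 V. LSB = 0.916 V / 2^13.
V_out = -0.458 + 2088 × (0.916/8192) V
      = -0.458 + 0.233473 = -0.224527 V.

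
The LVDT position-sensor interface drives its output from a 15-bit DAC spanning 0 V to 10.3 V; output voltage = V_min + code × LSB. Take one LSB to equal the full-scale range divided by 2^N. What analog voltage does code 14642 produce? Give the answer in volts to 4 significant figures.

Range is 10.3 V. LSB = 10.3 V / 2^15.
V_out = V_min + code × LSB = 0 V + 14642 × 10.3 V / 32768
      = 0 V + 4.60244 V = 4.60244 V.

4.602 V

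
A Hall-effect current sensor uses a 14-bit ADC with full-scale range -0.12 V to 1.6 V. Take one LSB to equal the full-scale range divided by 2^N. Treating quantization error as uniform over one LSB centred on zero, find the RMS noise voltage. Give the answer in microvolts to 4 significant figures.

30.31 µV

Span: 1.6 V − (-0.12 V) = 1.72 V.
LSB = 1.72 V ÷ 2^14 = 1.72/16384 V = 104.980 µV.
σ_q = LSB/√12 = 104.980 µV/3.4641 = 30.31 µV.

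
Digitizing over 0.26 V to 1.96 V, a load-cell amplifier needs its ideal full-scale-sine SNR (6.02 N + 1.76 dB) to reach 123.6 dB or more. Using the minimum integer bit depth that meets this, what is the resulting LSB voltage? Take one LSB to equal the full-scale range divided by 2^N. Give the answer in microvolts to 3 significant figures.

Full-scale range = 1.96 V − (0.26 V) = 1.7 V.
Required N = ⌈(123.6 − 1.76)/6.02⌉ = ⌈20.239⌉ = 21.
One LSB is 1.7 V / 2097152 = 0.811 µV.

0.811 µV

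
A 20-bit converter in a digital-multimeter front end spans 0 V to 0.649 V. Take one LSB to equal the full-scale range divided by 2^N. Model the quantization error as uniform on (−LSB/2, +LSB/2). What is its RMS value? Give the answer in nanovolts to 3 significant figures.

V_FS = 0.649 V.
One LSB is 0.649 V / 1048576 = 0.61893 µV.
For a uniform distribution on [−LSB/2, +LSB/2], V_rms = LSB/√12 = 0.61893 µV/3.4641 = 179 nV.

179 nV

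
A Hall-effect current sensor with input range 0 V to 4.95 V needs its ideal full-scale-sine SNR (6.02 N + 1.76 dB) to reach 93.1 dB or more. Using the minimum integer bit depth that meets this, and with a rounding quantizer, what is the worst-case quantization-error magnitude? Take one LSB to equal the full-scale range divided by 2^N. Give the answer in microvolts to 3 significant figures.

Full-scale range = 4.95 V.
6.02 N + 1.76 ≥ 93.1 gives N ≥ 15.173, so the minimum integer is 16.
LSB = 4.95 V ÷ 2^16 = 4.95/65536 V = 75.531 µV.
Max error for round-to-nearest is LSB/2 = 37.8 µV.

37.8 µV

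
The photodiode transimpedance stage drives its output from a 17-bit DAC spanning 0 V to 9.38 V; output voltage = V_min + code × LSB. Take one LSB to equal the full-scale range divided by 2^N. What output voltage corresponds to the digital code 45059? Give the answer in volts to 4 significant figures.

3.225 V

V_FS = 9.38 V. LSB = 9.38 V / 2^17.
V_out = V_min + code × LSB = 0 V + 45059 × 9.38 V / 131072
      = 0 + 3.22459 = 3.22459 V.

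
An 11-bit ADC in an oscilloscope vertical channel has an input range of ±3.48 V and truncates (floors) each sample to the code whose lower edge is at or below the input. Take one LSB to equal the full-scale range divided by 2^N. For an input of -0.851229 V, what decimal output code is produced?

773

The full-scale span is 3.48 − (-3.48) = 6.96 V. LSB = 6.96 V / 2^11 ≈ 3.398 mV.
(V_in − V_min) × 2^11/range = (-0.851229 − (-3.48)) × 2048/6.96 = 773.523.
Floor → code = 773.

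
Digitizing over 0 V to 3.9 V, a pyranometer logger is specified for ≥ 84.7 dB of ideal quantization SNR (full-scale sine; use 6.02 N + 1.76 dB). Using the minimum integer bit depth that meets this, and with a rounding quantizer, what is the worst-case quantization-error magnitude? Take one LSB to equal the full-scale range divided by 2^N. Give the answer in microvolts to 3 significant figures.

119 µV

Range is 3.9 V.
6.02 N + 1.76 ≥ 84.7 gives N ≥ 13.777, so the minimum integer is 14.
LSB = 3.9 V / 2^14 = 238.04 µV.
|e|_max = LSB/2 = 119 µV.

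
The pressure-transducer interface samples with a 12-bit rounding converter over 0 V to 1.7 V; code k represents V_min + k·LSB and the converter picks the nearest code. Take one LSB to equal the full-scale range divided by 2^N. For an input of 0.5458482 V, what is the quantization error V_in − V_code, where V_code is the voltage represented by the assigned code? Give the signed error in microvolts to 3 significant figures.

Range is 1.7 V. LSB = 1.7 V / 2^12 ≈ 415.0 µV.
(V_in − V_min)/LSB = (0.5458482 − (0)) × 4096/1.7 = 1315.1731 → nearest code k = 1315.
V_code = V_min + k × range/2^12 = 0 + 1315 × 1.7/4096 = 0.5457763672 V.
e = 0.5458482 − (0.5457763672) = +71.8 µV.

+71.8 µV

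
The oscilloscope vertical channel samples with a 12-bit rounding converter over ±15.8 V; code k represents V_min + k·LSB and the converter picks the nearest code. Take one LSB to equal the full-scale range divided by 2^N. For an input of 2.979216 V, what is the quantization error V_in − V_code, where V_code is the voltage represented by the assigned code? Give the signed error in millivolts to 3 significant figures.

+1.29 mV

The full-scale span is 15.8 − (-15.8) = 31.6 V. LSB = 31.6 V / 2^12 ≈ 7.715 mV.
(2.979216 − (-15.8)) / LSB = 18.779216 × 4096/31.6 = 2434.1667. Nearest integer: k = 2434.
Reconstructed level: -15.8 + 2434 × 31.6/4096 V = 2.977929688 V.
V_in − V_code = 2.979216 − (2.977929688) = +1.29 mV.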